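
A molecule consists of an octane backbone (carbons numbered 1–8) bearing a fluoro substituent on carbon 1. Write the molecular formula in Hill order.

Atom tally by fragment:
  FCH2 → C:1 H:2 F:1
  CH2 → C:1 H:2
  CH2 → C:1 H:2
  CH2 → C:1 H:2
  CH2 → C:1 H:2
  CH2 → C:1 H:2
  CH2 → C:1 H:2
  CH3 → C:1 H:3
Element totals:
  C: 8
  H: 17
  F: 1

C8H17F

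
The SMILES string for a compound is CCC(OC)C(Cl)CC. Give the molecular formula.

Atom tally by fragment:
  CH3 → C:1 H:3
  CH2 → C:1 H:2
  CH(OCH3) → C:2 H:4 O:1
  CH(Cl) → C:1 H:1 Cl:1
  CH2 → C:1 H:2
  CH3 → C:1 H:3
Element totals:
  C: 7
  H: 15
  Cl: 1
  O: 1

C7H15ClO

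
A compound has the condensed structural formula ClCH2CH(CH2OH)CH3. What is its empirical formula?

C4H9ClO

Element totals:
  C: 4
  H: 9
  Cl: 1
  O: 1
Molecular formula: C4H9ClO.
gcd of subscripts (4, 1, 9, 1) = 1, so the empirical formula equals the molecular formula.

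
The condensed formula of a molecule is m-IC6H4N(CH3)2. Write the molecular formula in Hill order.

Element totals:
  C: 8
  H: 10
  I: 1
  N: 1

C8H10IN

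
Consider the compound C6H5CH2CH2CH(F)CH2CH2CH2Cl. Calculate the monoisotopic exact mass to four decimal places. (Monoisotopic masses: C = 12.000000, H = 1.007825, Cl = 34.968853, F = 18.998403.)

Element totals:
  C: 12
  H: 16
  Cl: 1
  F: 1
Molecular formula: C12H16ClF.
  M = 12(12.0) + 16(1.007825) + 34.968853 + 18.998403
    = 144.000000 + 16.125200 + 34.968853 + 18.998403 = 214.092456

214.0925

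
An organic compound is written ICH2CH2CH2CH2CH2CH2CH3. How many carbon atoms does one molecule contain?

7

Element totals:
  C: 7
  H: 15
  I: 1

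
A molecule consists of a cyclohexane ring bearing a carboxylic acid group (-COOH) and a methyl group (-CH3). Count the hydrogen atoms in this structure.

Atom tally by fragment:
  cyclohexane ring core → C:6 H:12
  (− 2 ring H displaced by substituents)
  + COOH → C:1 H:1 O:2
  + CH3 → C:1 H:3
Element totals:
  C: 8
  H: 14
  O: 2

14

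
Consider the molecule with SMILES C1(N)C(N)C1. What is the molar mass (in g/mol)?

Atom tally by fragment:
  cyclopropane ring core → C:3 H:6
  (− 2 ring H displaced by substituents)
  + NH2 → N:1 H:2
  + NH2 → N:1 H:2
Element totals:
  C: 3
  H: 8
  N: 2
Molecular formula: C3H8N2.
  M = 3(12.011) + 8(1.008) + 2(14.007)
    = 36.033 + 8.064 + 28.014 = 72.111

72.11 g/mol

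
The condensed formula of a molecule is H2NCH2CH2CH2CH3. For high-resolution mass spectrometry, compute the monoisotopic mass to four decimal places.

Atom tally by fragment:
  H2NCH2 → C:1 H:4 N:1
  CH2 → C:1 H:2
  CH2 → C:1 H:2
  CH3 → C:1 H:3
Element totals:
  C: 4
  H: 11
  N: 1
Molecular formula: C4H11N.
  M = 4(12.0) + 11(1.007825) + 14.003074
    = 48.000000 + 11.086075 + 14.003074 = 73.089149

73.0891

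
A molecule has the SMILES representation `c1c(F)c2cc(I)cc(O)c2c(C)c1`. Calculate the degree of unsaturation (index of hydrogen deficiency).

Atom tally by fragment:
  naphthalene ring system core → C:10 H:8
  (− 4 ring H displaced by substituents)
  + F → F:1
  + I → I:1
  + OH → O:1 H:1
  + CH3 → C:1 H:3
Element totals:
  C: 11
  H: 8
  F: 1
  I: 1
  O: 1
Molecular formula: C11H8FIO.
DoU = (2C + 2 + N − H − X) / 2 = (2·11 + 2 + 0 − 8 − 2) / 2 = 7.

7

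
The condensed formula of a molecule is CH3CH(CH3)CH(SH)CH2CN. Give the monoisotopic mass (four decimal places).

Element totals:
  C: 6
  H: 11
  N: 1
  S: 1
Molecular formula: C6H11NS.
  M = 6(12.0) + 11(1.007825) + 14.003074 + 31.972071
    = 72.000000 + 11.086075 + 14.003074 + 31.972071 = 129.061220

129.0612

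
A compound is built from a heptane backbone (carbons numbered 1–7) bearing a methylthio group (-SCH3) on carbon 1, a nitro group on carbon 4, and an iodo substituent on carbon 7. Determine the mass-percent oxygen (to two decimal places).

Atom tally by fragment:
  CH3SCH2 → C:2 H:5 S:1
  CH2 → C:1 H:2
  CH2 → C:1 H:2
  CH(NO2) → C:1 H:1 N:1 O:2
  CH2 → C:1 H:2
  CH2 → C:1 H:2
  CH2I → C:1 H:2 I:1
Element totals:
  C: 8
  H: 16
  I: 1
  N: 1
  O: 2
  S: 1
Molecular formula: C8H16INO2S.
Molar mass = 317.185 g/mol.
Mass from O: 2 × 15.999 = 31.998 g/mol.
%O = 31.998 / 317.185 × 100 = 10.09%.

10.09%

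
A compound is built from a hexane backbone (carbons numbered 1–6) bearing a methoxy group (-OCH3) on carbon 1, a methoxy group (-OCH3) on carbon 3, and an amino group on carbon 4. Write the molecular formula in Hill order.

Atom tally by fragment:
  CH3OCH2 → C:2 H:5 O:1
  CH2 → C:1 H:2
  CH(OCH3) → C:2 H:4 O:1
  CH(NH2) → C:1 H:3 N:1
  CH2 → C:1 H:2
  CH3 → C:1 H:3
Element totals:
  C: 8
  H: 19
  N: 1
  O: 2

C8H19NO2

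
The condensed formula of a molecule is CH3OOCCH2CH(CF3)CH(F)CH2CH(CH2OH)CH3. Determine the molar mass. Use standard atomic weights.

260.23 g/mol

Atom tally by fragment:
  CH3OOCCH2 → C:3 H:5 O:2
  CH(CF3) → C:2 H:1 F:3
  CH(F) → C:1 H:1 F:1
  CH2 → C:1 H:2
  CH(CH2OH) → C:2 H:4 O:1
  CH3 → C:1 H:3
Element totals:
  C: 10
  H: 16
  F: 4
  O: 3
Molecular formula: C10H16F4O3.
  M = 10(12.011) + 16(1.008) + 4(18.998) + 3(15.999)
    = 120.110 + 16.128 + 75.992 + 47.997 = 260.227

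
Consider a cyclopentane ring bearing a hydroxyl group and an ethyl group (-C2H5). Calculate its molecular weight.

114.19 g/mol

Atom tally by fragment:
  cyclopentane ring core → C:5 H:10
  (− 2 ring H displaced by substituents)
  + OH → O:1 H:1
  + C2H5 → C:2 H:5
Element totals:
  C: 7
  H: 14
  O: 1
Molecular formula: C7H14O.
  M = 7(12.011) + 14(1.008) + 15.999
    = 84.077 + 14.112 + 15.999 = 114.188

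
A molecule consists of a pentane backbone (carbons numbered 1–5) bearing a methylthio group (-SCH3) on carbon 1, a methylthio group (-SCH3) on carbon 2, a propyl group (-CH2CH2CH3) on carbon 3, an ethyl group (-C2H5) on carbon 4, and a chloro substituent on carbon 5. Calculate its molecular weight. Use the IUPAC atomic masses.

268.90 g/mol

Atom tally by fragment:
  CH3SCH2 → C:2 H:5 S:1
  CH(SCH3) → C:2 H:4 S:1
  CH(CH2CH2CH3) → C:4 H:8
  CH(C2H5) → C:3 H:6
  CH2Cl → C:1 H:2 Cl:1
Element totals:
  C: 12
  H: 25
  Cl: 1
  S: 2
Molecular formula: C12H25ClS2.
  M = 12(12.011) + 25(1.008) + 35.45 + 2(32.06)
    = 144.132 + 25.200 + 35.450 + 64.120 = 268.902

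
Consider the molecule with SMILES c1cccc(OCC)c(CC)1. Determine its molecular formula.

Atom tally by fragment:
  benzene ring core → C:6 H:6
  (− 2 ring H displaced by substituents)
  + OC2H5 → C:2 H:5 O:1
  + C2H5 → C:2 H:5
Element totals:
  C: 10
  H: 14
  O: 1

C10H14O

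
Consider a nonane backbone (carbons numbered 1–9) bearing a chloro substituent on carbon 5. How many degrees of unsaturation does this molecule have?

0

Atom tally by fragment:
  CH3 → C:1 H:3
  CH2 → C:1 H:2
  CH2 → C:1 H:2
  CH2 → C:1 H:2
  CH(Cl) → C:1 H:1 Cl:1
  CH2 → C:1 H:2
  CH2 → C:1 H:2
  CH2 → C:1 H:2
  CH3 → C:1 H:3
Element totals:
  C: 9
  H: 19
  Cl: 1
Molecular formula: C9H19Cl.
DoU = (2C + 2 + N − H − X) / 2 = (2·9 + 2 + 0 − 19 − 1) / 2 = 0.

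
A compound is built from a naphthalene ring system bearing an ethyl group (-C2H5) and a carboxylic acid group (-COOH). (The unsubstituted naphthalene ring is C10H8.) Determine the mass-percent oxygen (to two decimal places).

Atom tally by fragment:
  naphthalene ring system core → C:10 H:8
  (− 2 ring H displaced by substituents)
  + C2H5 → C:2 H:5
  + COOH → C:1 H:1 O:2
Element totals:
  C: 13
  H: 12
  O: 2
Molecular formula: C13H12O2.
Molar mass = 200.237 g/mol.
Mass from O: 2 × 15.999 = 31.998 g/mol.
%O = 31.998 / 200.237 × 100 = 15.98%.

15.98%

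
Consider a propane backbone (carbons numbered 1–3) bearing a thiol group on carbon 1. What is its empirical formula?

Atom tally by fragment:
  HSCH2 → C:1 H:3 S:1
  CH2 → C:1 H:2
  CH3 → C:1 H:3
Element totals:
  C: 3
  H: 8
  S: 1
Molecular formula: C3H8S.
gcd of subscripts (3, 8, 1) = 1, so the empirical formula equals the molecular formula.

C3H8S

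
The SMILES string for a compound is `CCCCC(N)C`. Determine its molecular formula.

Atom tally by fragment:
  CH3 → C:1 H:3
  CH2 → C:1 H:2
  CH2 → C:1 H:2
  CH2 → C:1 H:2
  CH(NH2) → C:1 H:3 N:1
  CH3 → C:1 H:3
Element totals:
  C: 6
  H: 15
  N: 1

C6H15N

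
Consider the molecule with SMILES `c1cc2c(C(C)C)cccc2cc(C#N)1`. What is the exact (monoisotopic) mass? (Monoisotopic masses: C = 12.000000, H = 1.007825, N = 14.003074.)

195.1048

Atom tally by fragment:
  naphthalene ring system core → C:10 H:8
  (− 2 ring H displaced by substituents)
  + CH(CH3)2 → C:3 H:7
  + CN → C:1 N:1
Element totals:
  C: 14
  H: 13
  N: 1
Molecular formula: C14H13N.
  M = 14(12.0) + 13(1.007825) + 14.003074
    = 168.000000 + 13.101725 + 14.003074 = 195.104799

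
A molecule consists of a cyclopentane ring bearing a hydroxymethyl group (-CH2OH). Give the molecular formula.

C6H12O

Atom tally by fragment:
  cyclopentane ring core → C:5 H:10
  (− 1 ring H displaced by substituents)
  + CH2OH → C:1 H:3 O:1
Element totals:
  C: 6
  H: 12
  O: 1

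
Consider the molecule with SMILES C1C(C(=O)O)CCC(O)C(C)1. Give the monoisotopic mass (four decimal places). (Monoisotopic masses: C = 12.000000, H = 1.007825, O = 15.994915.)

158.0943

Atom tally by fragment:
  cyclohexane ring core → C:6 H:12
  (− 3 ring H displaced by substituents)
  + COOH → C:1 H:1 O:2
  + OH → O:1 H:1
  + CH3 → C:1 H:3
Element totals:
  C: 8
  H: 14
  O: 3
Molecular formula: C8H14O3.
  M = 8(12.0) + 14(1.007825) + 3(15.994915)
    = 96.000000 + 14.109550 + 47.984745 = 158.094295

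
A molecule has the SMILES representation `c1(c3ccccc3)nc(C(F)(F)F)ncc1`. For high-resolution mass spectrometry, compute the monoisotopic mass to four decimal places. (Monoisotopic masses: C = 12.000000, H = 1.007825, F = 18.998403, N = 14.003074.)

224.0561

Atom tally by fragment:
  pyrimidine ring core → C:4 H:4 N:2
  (− 2 ring H displaced by substituents)
  + C6H5 → C:6 H:5
  + CF3 → C:1 F:3
Element totals:
  C: 11
  H: 7
  F: 3
  N: 2
Molecular formula: C11H7F3N2.
  M = 11(12.0) + 7(1.007825) + 3(18.998403) + 2(14.003074)
    = 132.000000 + 7.054775 + 56.995209 + 28.006148 = 224.056132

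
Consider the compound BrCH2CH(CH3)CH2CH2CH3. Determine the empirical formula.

C6H13Br

Element totals:
  C: 6
  H: 13
  Br: 1
Molecular formula: C6H13Br.
gcd of subscripts (1, 6, 13) = 1, so the empirical formula equals the molecular formula.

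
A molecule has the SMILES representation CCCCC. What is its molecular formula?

Atom tally by fragment:
  CH3 → C:1 H:3
  CH2 → C:1 H:2
  CH2 → C:1 H:2
  CH2 → C:1 H:2
  CH3 → C:1 H:3
Element totals:
  C: 5
  H: 12

C5H12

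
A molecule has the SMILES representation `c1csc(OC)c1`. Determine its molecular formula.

C5H6OS

Atom tally by fragment:
  thiophene ring core → C:4 H:4 S:1
  (− 1 ring H displaced by substituents)
  + OCH3 → C:1 H:3 O:1
Element totals:
  C: 5
  H: 6
  O: 1
  S: 1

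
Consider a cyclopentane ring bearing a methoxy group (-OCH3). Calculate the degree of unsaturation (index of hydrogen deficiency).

Atom tally by fragment:
  cyclopentane ring core → C:5 H:10
  (− 1 ring H displaced by substituents)
  + OCH3 → C:1 H:3 O:1
Element totals:
  C: 6
  H: 12
  O: 1
Molecular formula: C6H12O.
DoU = (2C + 2 + N − H − X) / 2 = (2·6 + 2 + 0 − 12 − 0) / 2 = 1.

1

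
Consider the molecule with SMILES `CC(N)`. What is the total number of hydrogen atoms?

7

Atom tally by fragment:
  CH3 → C:1 H:3
  CH2NH2 → C:1 H:4 N:1
Element totals:
  C: 2
  H: 7
  N: 1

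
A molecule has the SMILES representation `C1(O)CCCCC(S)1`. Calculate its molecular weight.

132.22 g/mol

Atom tally by fragment:
  cyclohexane ring core → C:6 H:12
  (− 2 ring H displaced by substituents)
  + OH → O:1 H:1
  + SH → S:1 H:1
Element totals:
  C: 6
  H: 12
  O: 1
  S: 1
Molecular formula: C6H12OS.
  M = 6(12.011) + 12(1.008) + 15.999 + 32.06
    = 72.066 + 12.096 + 15.999 + 32.060 = 132.221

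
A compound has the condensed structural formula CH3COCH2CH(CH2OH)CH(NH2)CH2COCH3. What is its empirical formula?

C9H17NO3

Atom tally by fragment:
  CH3COCH2 → C:3 H:5 O:1
  CH(CH2OH) → C:2 H:4 O:1
  CH(NH2) → C:1 H:3 N:1
  CH2COCH3 → C:3 H:5 O:1
Element totals:
  C: 9
  H: 17
  N: 1
  O: 3
Molecular formula: C9H17NO3.
gcd of subscripts (9, 17, 1, 3) = 1, so the empirical formula equals the molecular formula.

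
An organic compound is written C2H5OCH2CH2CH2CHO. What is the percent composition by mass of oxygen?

27.55%

Atom tally by fragment:
  C2H5OCH2 → C:3 H:7 O:1
  CH2 → C:1 H:2
  CH2CHO → C:2 H:3 O:1
Element totals:
  C: 6
  H: 12
  O: 2
Molecular formula: C6H12O2.
Molar mass = 116.160 g/mol.
Mass from O: 2 × 15.999 = 31.998 g/mol.
%O = 31.998 / 116.160 × 100 = 27.55%.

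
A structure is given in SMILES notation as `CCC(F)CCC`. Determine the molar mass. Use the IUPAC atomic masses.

104.17 g/mol

Atom tally by fragment:
  CH3 → C:1 H:3
  CH2 → C:1 H:2
  CH(F) → C:1 H:1 F:1
  CH2 → C:1 H:2
  CH2 → C:1 H:2
  CH3 → C:1 H:3
Element totals:
  C: 6
  H: 13
  F: 1
Molecular formula: C6H13F.
  M = 6(12.011) + 13(1.008) + 18.998
    = 72.066 + 13.104 + 18.998 = 104.168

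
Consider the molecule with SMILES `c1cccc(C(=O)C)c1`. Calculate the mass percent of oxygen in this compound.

13.32%

Atom tally by fragment:
  benzene ring core → C:6 H:6
  (− 1 ring H displaced by substituents)
  + COCH3 → C:2 H:3 O:1
Element totals:
  C: 8
  H: 8
  O: 1
Molecular formula: C8H8O.
Molar mass = 120.151 g/mol.
Mass from O: 1 × 15.999 = 15.999 g/mol.
%O = 15.999 / 120.151 × 100 = 13.32%.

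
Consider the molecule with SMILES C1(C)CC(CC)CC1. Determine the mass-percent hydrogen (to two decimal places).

Atom tally by fragment:
  cyclopentane ring core → C:5 H:10
  (− 2 ring H displaced by substituents)
  + CH3 → C:1 H:3
  + C2H5 → C:2 H:5
Element totals:
  C: 8
  H: 16
Molecular formula: C8H16.
Molar mass = 112.216 g/mol.
Mass from H: 16 × 1.008 = 16.128 g/mol.
%H = 16.128 / 112.216 × 100 = 14.37%.

14.37%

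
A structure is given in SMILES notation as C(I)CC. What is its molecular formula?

Atom tally by fragment:
  ICH2 → C:1 H:2 I:1
  CH2 → C:1 H:2
  CH3 → C:1 H:3
Element totals:
  C: 3
  H: 7
  I: 1

C3H7I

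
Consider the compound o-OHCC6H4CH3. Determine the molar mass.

120.15 g/mol

Element totals:
  C: 8
  H: 8
  O: 1
Molecular formula: C8H8O.
  M = 8(12.011) + 8(1.008) + 15.999
    = 96.088 + 8.064 + 15.999 = 120.151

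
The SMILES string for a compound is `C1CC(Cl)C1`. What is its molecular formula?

Atom tally by fragment:
  cyclobutane ring core → C:4 H:8
  (− 1 ring H displaced by substituents)
  + Cl → Cl:1
Element totals:
  C: 4
  H: 7
  Cl: 1

C4H7Cl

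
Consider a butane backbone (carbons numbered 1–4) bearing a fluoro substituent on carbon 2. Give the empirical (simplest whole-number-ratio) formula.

C4H9F

Atom tally by fragment:
  CH3 → C:1 H:3
  CH(F) → C:1 H:1 F:1
  CH2 → C:1 H:2
  CH3 → C:1 H:3
Element totals:
  C: 4
  H: 9
  F: 1
Molecular formula: C4H9F.
gcd of subscripts (4, 1, 9) = 1, so the empirical formula equals the molecular formula.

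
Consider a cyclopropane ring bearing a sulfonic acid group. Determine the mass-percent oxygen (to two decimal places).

Atom tally by fragment:
  cyclopropane ring core → C:3 H:6
  (− 1 ring H displaced by substituents)
  + SO3H → S:1 O:3 H:1
Element totals:
  C: 3
  H: 6
  O: 3
  S: 1
Molecular formula: C3H6O3S.
Molar mass = 122.138 g/mol.
Mass from O: 3 × 15.999 = 47.997 g/mol.
%O = 47.997 / 122.138 × 100 = 39.30%.

39.30%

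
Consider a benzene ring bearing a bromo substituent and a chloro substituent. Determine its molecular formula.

Atom tally by fragment:
  benzene ring core → C:6 H:6
  (− 2 ring H displaced by substituents)
  + Br → Br:1
  + Cl → Cl:1
Element totals:
  C: 6
  H: 4
  Br: 1
  Cl: 1

C6H4BrCl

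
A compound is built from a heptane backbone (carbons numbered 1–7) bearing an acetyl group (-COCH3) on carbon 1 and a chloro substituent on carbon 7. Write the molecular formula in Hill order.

C9H17ClO

Atom tally by fragment:
  CH3COCH2 → C:3 H:5 O:1
  CH2 → C:1 H:2
  CH2 → C:1 H:2
  CH2 → C:1 H:2
  CH2 → C:1 H:2
  CH2 → C:1 H:2
  CH2Cl → C:1 H:2 Cl:1
Element totals:
  C: 9
  H: 17
  Cl: 1
  O: 1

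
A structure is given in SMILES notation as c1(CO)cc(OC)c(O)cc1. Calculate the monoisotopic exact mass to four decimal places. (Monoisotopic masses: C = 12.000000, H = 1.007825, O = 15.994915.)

154.0630

Atom tally by fragment:
  benzene ring core → C:6 H:6
  (− 3 ring H displaced by substituents)
  + CH2OH → C:1 H:3 O:1
  + OCH3 → C:1 H:3 O:1
  + OH → O:1 H:1
Element totals:
  C: 8
  H: 10
  O: 3
Molecular formula: C8H10O3.
  M = 8(12.0) + 10(1.007825) + 3(15.994915)
    = 96.000000 + 10.078250 + 47.984745 = 154.062995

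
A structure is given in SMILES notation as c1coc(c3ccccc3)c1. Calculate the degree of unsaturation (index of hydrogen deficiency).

7

Atom tally by fragment:
  furan ring core → C:4 H:4 O:1
  (− 1 ring H displaced by substituents)
  + C6H5 → C:6 H:5
Element totals:
  C: 10
  H: 8
  O: 1
Molecular formula: C10H8O.
DoU = (2C + 2 + N − H − X) / 2 = (2·10 + 2 + 0 − 8 − 0) / 2 = 7.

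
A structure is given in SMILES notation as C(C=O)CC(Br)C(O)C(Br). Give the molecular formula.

C6H10Br2O2

Atom tally by fragment:
  OHCCH2 → C:2 H:3 O:1
  CH2 → C:1 H:2
  CH(Br) → C:1 H:1 Br:1
  CH(OH) → C:1 H:2 O:1
  CH2Br → C:1 H:2 Br:1
Element totals:
  C: 6
  H: 10
  Br: 2
  O: 2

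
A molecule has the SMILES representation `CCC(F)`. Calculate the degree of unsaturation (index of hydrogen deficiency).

0

Atom tally by fragment:
  CH3 → C:1 H:3
  CH2 → C:1 H:2
  CH2F → C:1 H:2 F:1
Element totals:
  C: 3
  H: 7
  F: 1
Molecular formula: C3H7F.
DoU = (2C + 2 + N − H − X) / 2 = (2·3 + 2 + 0 − 7 − 1) / 2 = 0.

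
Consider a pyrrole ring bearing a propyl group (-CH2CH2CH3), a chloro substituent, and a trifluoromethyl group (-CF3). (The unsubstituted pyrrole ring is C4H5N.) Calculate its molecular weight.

211.61 g/mol

Atom tally by fragment:
  pyrrole ring core → C:4 H:5 N:1
  (− 3 ring H displaced by substituents)
  + CH2CH2CH3 → C:3 H:7
  + Cl → Cl:1
  + CF3 → C:1 F:3
Element totals:
  C: 8
  H: 9
  Cl: 1
  F: 3
  N: 1
Molecular formula: C8H9ClF3N.
  M = 8(12.011) + 9(1.008) + 35.45 + 3(18.998) + 14.007
    = 96.088 + 9.072 + 35.450 + 56.994 + 14.007 = 211.611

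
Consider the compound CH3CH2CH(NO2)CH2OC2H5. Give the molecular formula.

C6H13NO3

Element totals:
  C: 6
  H: 13
  N: 1
  O: 3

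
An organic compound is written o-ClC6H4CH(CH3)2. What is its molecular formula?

Atom tally by fragment:
  benzene ring core → C:6 H:6
  (− 2 ring H displaced by substituents)
  + Cl → Cl:1
  + CH(CH3)2 → C:3 H:7
Element totals:
  C: 9
  H: 11
  Cl: 1

C9H11Cl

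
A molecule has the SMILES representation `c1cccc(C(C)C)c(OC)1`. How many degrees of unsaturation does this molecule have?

4

Atom tally by fragment:
  benzene ring core → C:6 H:6
  (− 2 ring H displaced by substituents)
  + CH(CH3)2 → C:3 H:7
  + OCH3 → C:1 H:3 O:1
Element totals:
  C: 10
  H: 14
  O: 1
Molecular formula: C10H14O.
DoU = (2C + 2 + N − H − X) / 2 = (2·10 + 2 + 0 − 14 − 0) / 2 = 4.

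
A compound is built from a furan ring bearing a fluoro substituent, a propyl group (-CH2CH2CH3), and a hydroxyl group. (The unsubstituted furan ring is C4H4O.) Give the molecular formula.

C7H9FO2

Atom tally by fragment:
  furan ring core → C:4 H:4 O:1
  (− 3 ring H displaced by substituents)
  + F → F:1
  + CH2CH2CH3 → C:3 H:7
  + OH → O:1 H:1
Element totals:
  C: 7
  H: 9
  F: 1
  O: 2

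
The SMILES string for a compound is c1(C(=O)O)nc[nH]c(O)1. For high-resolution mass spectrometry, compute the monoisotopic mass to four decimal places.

128.0222

Atom tally by fragment:
  imidazole ring core → C:3 H:4 N:2
  (− 2 ring H displaced by substituents)
  + COOH → C:1 H:1 O:2
  + OH → O:1 H:1
Element totals:
  C: 4
  H: 4
  N: 2
  O: 3
Molecular formula: C4H4N2O3.
  M = 4(12.0) + 4(1.007825) + 2(14.003074) + 3(15.994915)
    = 48.000000 + 4.031300 + 28.006148 + 47.984745 = 128.022193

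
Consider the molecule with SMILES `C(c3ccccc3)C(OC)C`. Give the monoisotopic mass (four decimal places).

150.1045

Atom tally by fragment:
  C6H5CH2 → C:7 H:7
  CH(OCH3) → C:2 H:4 O:1
  CH3 → C:1 H:3
Element totals:
  C: 10
  H: 14
  O: 1
Molecular formula: C10H14O.
  M = 10(12.0) + 14(1.007825) + 15.994915
    = 120.000000 + 14.109550 + 15.994915 = 150.104465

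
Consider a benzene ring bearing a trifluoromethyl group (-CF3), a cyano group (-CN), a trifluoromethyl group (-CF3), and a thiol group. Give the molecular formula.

C9H3F6NS

Atom tally by fragment:
  benzene ring core → C:6 H:6
  (− 4 ring H displaced by substituents)
  + CF3 → C:1 F:3
  + CN → C:1 N:1
  + CF3 → C:1 F:3
  + SH → S:1 H:1
Element totals:
  C: 9
  H: 3
  F: 6
  N: 1
  S: 1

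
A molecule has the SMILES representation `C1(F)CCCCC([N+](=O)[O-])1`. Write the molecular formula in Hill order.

C6H10FNO2

Atom tally by fragment:
  cyclohexane ring core → C:6 H:12
  (− 2 ring H displaced by substituents)
  + F → F:1
  + NO2 → N:1 O:2
Element totals:
  C: 6
  H: 10
  F: 1
  N: 1
  O: 2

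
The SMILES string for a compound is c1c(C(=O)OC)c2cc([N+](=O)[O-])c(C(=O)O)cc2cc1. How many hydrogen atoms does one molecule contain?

9

Atom tally by fragment:
  naphthalene ring system core → C:10 H:8
  (− 3 ring H displaced by substituents)
  + COOCH3 → C:2 H:3 O:2
  + NO2 → N:1 O:2
  + COOH → C:1 H:1 O:2
Element totals:
  C: 13
  H: 9
  N: 1
  O: 6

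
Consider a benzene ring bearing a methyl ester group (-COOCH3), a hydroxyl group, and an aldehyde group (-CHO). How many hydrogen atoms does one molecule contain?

Atom tally by fragment:
  benzene ring core → C:6 H:6
  (− 3 ring H displaced by substituents)
  + COOCH3 → C:2 H:3 O:2
  + OH → O:1 H:1
  + CHO → C:1 H:1 O:1
Element totals:
  C: 9
  H: 8
  O: 4

8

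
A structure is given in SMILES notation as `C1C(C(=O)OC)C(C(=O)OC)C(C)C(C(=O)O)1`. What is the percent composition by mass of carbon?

54.09%

Atom tally by fragment:
  cyclopentane ring core → C:5 H:10
  (− 4 ring H displaced by substituents)
  + COOCH3 → C:2 H:3 O:2
  + COOCH3 → C:2 H:3 O:2
  + CH3 → C:1 H:3
  + COOH → C:1 H:1 O:2
Element totals:
  C: 11
  H: 16
  O: 6
Molecular formula: C11H16O6.
Molar mass = 244.243 g/mol.
Mass from C: 11 × 12.011 = 132.121 g/mol.
%C = 132.121 / 244.243 × 100 = 54.09%.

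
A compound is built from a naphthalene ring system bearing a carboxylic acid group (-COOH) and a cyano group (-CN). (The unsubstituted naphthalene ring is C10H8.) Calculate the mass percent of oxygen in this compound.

Atom tally by fragment:
  naphthalene ring system core → C:10 H:8
  (− 2 ring H displaced by substituents)
  + COOH → C:1 H:1 O:2
  + CN → C:1 N:1
Element totals:
  C: 12
  H: 7
  N: 1
  O: 2
Molecular formula: C12H7NO2.
Molar mass = 197.193 g/mol.
Mass from O: 2 × 15.999 = 31.998 g/mol.
%O = 31.998 / 197.193 × 100 = 16.23%.

16.23%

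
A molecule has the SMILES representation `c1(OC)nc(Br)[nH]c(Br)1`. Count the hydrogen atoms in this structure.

4

Atom tally by fragment:
  imidazole ring core → C:3 H:4 N:2
  (− 3 ring H displaced by substituents)
  + OCH3 → C:1 H:3 O:1
  + Br → Br:1
  + Br → Br:1
Element totals:
  C: 4
  H: 4
  Br: 2
  N: 2
  O: 1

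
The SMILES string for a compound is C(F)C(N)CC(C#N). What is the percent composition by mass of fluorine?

16.36%

Atom tally by fragment:
  FCH2 → C:1 H:2 F:1
  CH(NH2) → C:1 H:3 N:1
  CH2 → C:1 H:2
  CH2CN → C:2 H:2 N:1
Element totals:
  C: 5
  H: 9
  F: 1
  N: 2
Molecular formula: C5H9FN2.
Molar mass = 116.139 g/mol.
Mass from F: 1 × 18.998 = 18.998 g/mol.
%F = 18.998 / 116.139 × 100 = 16.36%.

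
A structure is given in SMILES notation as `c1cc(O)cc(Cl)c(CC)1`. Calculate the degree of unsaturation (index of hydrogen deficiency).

Atom tally by fragment:
  benzene ring core → C:6 H:6
  (− 3 ring H displaced by substituents)
  + OH → O:1 H:1
  + Cl → Cl:1
  + C2H5 → C:2 H:5
Element totals:
  C: 8
  H: 9
  Cl: 1
  O: 1
Molecular formula: C8H9ClO.
DoU = (2C + 2 + N − H − X) / 2 = (2·8 + 2 + 0 − 9 − 1) / 2 = 4.

4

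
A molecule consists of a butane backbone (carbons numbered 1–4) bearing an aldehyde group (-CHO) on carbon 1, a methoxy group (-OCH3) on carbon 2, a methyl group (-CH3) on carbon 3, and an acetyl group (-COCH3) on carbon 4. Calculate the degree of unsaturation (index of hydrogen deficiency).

Atom tally by fragment:
  OHCCH2 → C:2 H:3 O:1
  CH(OCH3) → C:2 H:4 O:1
  CH(CH3) → C:2 H:4
  CH2COCH3 → C:3 H:5 O:1
Element totals:
  C: 9
  H: 16
  O: 3
Molecular formula: C9H16O3.
DoU = (2C + 2 + N − H − X) / 2 = (2·9 + 2 + 0 − 16 − 0) / 2 = 2.

2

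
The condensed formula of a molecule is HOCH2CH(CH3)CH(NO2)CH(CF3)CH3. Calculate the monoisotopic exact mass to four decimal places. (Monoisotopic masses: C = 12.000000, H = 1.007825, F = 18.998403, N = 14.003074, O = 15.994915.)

215.0769

Atom tally by fragment:
  HOCH2 → C:1 H:3 O:1
  CH(CH3) → C:2 H:4
  CH(NO2) → C:1 H:1 N:1 O:2
  CH(CF3) → C:2 H:1 F:3
  CH3 → C:1 H:3
Element totals:
  C: 7
  H: 12
  F: 3
  N: 1
  O: 3
Molecular formula: C7H12F3NO3.
  M = 7(12.0) + 12(1.007825) + 3(18.998403) + 14.003074 + 3(15.994915)
    = 84.000000 + 12.093900 + 56.995209 + 14.003074 + 47.984745 = 215.076928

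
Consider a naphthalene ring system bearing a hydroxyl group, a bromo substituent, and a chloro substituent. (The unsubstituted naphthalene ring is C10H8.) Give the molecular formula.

Atom tally by fragment:
  naphthalene ring system core → C:10 H:8
  (− 3 ring H displaced by substituents)
  + OH → O:1 H:1
  + Br → Br:1
  + Cl → Cl:1
Element totals:
  C: 10
  H: 6
  Br: 1
  Cl: 1
  O: 1

C10H6BrClO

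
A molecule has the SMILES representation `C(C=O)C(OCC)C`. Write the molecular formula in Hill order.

Atom tally by fragment:
  OHCCH2 → C:2 H:3 O:1
  CH(OC2H5) → C:3 H:6 O:1
  CH3 → C:1 H:3
Element totals:
  C: 6
  H: 12
  O: 2

C6H12O2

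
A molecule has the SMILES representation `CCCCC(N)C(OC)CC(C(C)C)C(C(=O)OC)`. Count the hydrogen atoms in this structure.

Atom tally by fragment:
  CH3 → C:1 H:3
  CH2 → C:1 H:2
  CH2 → C:1 H:2
  CH2 → C:1 H:2
  CH(NH2) → C:1 H:3 N:1
  CH(OCH3) → C:2 H:4 O:1
  CH2 → C:1 H:2
  CH(CH(CH3)2) → C:4 H:8
  CH2COOCH3 → C:3 H:5 O:2
Element totals:
  C: 15
  H: 31
  N: 1
  O: 3

31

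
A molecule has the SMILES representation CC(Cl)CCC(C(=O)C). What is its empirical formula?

C7H13ClO

Atom tally by fragment:
  CH3 → C:1 H:3
  CH(Cl) → C:1 H:1 Cl:1
  CH2 → C:1 H:2
  CH2 → C:1 H:2
  CH2COCH3 → C:3 H:5 O:1
Element totals:
  C: 7
  H: 13
  Cl: 1
  O: 1
Molecular formula: C7H13ClO.
gcd of subscripts (7, 1, 13, 1) = 1, so the empirical formula equals the molecular formula.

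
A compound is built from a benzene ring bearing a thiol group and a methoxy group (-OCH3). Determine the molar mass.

Atom tally by fragment:
  benzene ring core → C:6 H:6
  (− 2 ring H displaced by substituents)
  + SH → S:1 H:1
  + OCH3 → C:1 H:3 O:1
Element totals:
  C: 7
  H: 8
  O: 1
  S: 1
Molecular formula: C7H8OS.
  M = 7(12.011) + 8(1.008) + 15.999 + 32.06
    = 84.077 + 8.064 + 15.999 + 32.060 = 140.200

140.20 g/mol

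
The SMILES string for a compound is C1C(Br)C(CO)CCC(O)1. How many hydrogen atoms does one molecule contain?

13

Atom tally by fragment:
  cyclohexane ring core → C:6 H:12
  (− 3 ring H displaced by substituents)
  + Br → Br:1
  + CH2OH → C:1 H:3 O:1
  + OH → O:1 H:1
Element totals:
  C: 7
  H: 13
  Br: 1
  O: 2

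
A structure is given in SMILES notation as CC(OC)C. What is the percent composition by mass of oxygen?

Atom tally by fragment:
  CH3 → C:1 H:3
  CH(OCH3) → C:2 H:4 O:1
  CH3 → C:1 H:3
Element totals:
  C: 4
  H: 10
  O: 1
Molecular formula: C4H10O.
Molar mass = 74.123 g/mol.
Mass from O: 1 × 15.999 = 15.999 g/mol.
%O = 15.999 / 74.123 × 100 = 21.58%.

21.58%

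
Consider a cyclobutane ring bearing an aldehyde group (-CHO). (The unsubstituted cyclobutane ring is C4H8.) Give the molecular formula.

Atom tally by fragment:
  cyclobutane ring core → C:4 H:8
  (− 1 ring H displaced by substituents)
  + CHO → C:1 H:1 O:1
Element totals:
  C: 5
  H: 8
  O: 1

C5H8O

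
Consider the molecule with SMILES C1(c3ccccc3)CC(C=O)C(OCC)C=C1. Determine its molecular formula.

Atom tally by fragment:
  cyclohexene ring core → C:6 H:10
  (− 3 ring H displaced by substituents)
  + C6H5 → C:6 H:5
  + CHO → C:1 H:1 O:1
  + OC2H5 → C:2 H:5 O:1
Element totals:
  C: 15
  H: 18
  O: 2

C15H18O2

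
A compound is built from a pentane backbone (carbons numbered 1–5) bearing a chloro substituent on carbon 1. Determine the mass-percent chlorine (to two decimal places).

Atom tally by fragment:
  ClCH2 → C:1 H:2 Cl:1
  CH2 → C:1 H:2
  CH2 → C:1 H:2
  CH2 → C:1 H:2
  CH3 → C:1 H:3
Element totals:
  C: 5
  H: 11
  Cl: 1
Molecular formula: C5H11Cl.
Molar mass = 106.593 g/mol.
Mass from Cl: 1 × 35.45 = 35.450 g/mol.
%Cl = 35.450 / 106.593 × 100 = 33.26%.

33.26%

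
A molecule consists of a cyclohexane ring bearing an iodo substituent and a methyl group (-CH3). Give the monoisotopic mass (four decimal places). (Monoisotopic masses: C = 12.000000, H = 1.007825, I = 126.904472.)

Atom tally by fragment:
  cyclohexane ring core → C:6 H:12
  (− 2 ring H displaced by substituents)
  + I → I:1
  + CH3 → C:1 H:3
Element totals:
  C: 7
  H: 13
  I: 1
Molecular formula: C7H13I.
  M = 7(12.0) + 13(1.007825) + 126.904472
    = 84.000000 + 13.101725 + 126.904472 = 224.006197

224.0062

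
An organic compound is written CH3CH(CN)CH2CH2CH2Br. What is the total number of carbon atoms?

6

Element totals:
  C: 6
  H: 10
  Br: 1
  N: 1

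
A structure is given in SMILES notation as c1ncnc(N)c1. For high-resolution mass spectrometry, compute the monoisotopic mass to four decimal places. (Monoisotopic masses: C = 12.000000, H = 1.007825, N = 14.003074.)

Atom tally by fragment:
  pyrimidine ring core → C:4 H:4 N:2
  (− 1 ring H displaced by substituents)
  + NH2 → N:1 H:2
Element totals:
  C: 4
  H: 5
  N: 3
Molecular formula: C4H5N3.
  M = 4(12.0) + 5(1.007825) + 3(14.003074)
    = 48.000000 + 5.039125 + 42.009222 = 95.048347

95.0483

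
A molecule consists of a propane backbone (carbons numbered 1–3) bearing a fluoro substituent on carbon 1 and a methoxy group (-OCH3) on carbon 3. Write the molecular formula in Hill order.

C4H9FO

Atom tally by fragment:
  FCH2 → C:1 H:2 F:1
  CH2 → C:1 H:2
  CH2OCH3 → C:2 H:5 O:1
Element totals:
  C: 4
  H: 9
  F: 1
  O: 1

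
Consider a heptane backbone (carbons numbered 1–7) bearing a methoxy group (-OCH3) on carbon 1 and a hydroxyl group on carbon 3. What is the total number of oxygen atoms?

2

Atom tally by fragment:
  CH3OCH2 → C:2 H:5 O:1
  CH2 → C:1 H:2
  CH(OH) → C:1 H:2 O:1
  CH2 → C:1 H:2
  CH2 → C:1 H:2
  CH2 → C:1 H:2
  CH3 → C:1 H:3
Element totals:
  C: 8
  H: 18
  O: 2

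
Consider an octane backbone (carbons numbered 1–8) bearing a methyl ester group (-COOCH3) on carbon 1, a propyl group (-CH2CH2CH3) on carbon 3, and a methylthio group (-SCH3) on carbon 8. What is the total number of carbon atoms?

14

Atom tally by fragment:
  CH3OOCCH2 → C:3 H:5 O:2
  CH2 → C:1 H:2
  CH(CH2CH2CH3) → C:4 H:8
  CH2 → C:1 H:2
  CH2 → C:1 H:2
  CH2 → C:1 H:2
  CH2 → C:1 H:2
  CH2SCH3 → C:2 H:5 S:1
Element totals:
  C: 14
  H: 28
  O: 2
  S: 1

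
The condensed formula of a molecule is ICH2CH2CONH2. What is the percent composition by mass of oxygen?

Atom tally by fragment:
  ICH2 → C:1 H:2 I:1
  CH2CONH2 → C:2 H:4 O:1 N:1
Element totals:
  C: 3
  H: 6
  I: 1
  N: 1
  O: 1
Molecular formula: C3H6INO.
Molar mass = 198.991 g/mol.
Mass from O: 1 × 15.999 = 15.999 g/mol.
%O = 15.999 / 198.991 × 100 = 8.04%.

8.04%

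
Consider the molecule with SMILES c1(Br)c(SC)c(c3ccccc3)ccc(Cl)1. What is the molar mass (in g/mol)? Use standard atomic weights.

Atom tally by fragment:
  benzene ring core → C:6 H:6
  (− 4 ring H displaced by substituents)
  + Br → Br:1
  + SCH3 → C:1 H:3 S:1
  + C6H5 → C:6 H:5
  + Cl → Cl:1
Element totals:
  C: 13
  H: 10
  Br: 1
  Cl: 1
  S: 1
Molecular formula: C13H10BrClS.
  M = 13(12.011) + 10(1.008) + 79.904 + 35.45 + 32.06
    = 156.143 + 10.080 + 79.904 + 35.450 + 32.060 = 313.637

313.64 g/mol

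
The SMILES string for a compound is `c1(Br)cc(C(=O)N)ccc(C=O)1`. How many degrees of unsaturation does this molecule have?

Atom tally by fragment:
  benzene ring core → C:6 H:6
  (− 3 ring H displaced by substituents)
  + Br → Br:1
  + CONH2 → C:1 H:2 O:1 N:1
  + CHO → C:1 H:1 O:1
Element totals:
  C: 8
  H: 6
  Br: 1
  N: 1
  O: 2
Molecular formula: C8H6BrNO2.
DoU = (2C + 2 + N − H − X) / 2 = (2·8 + 2 + 1 − 6 − 1) / 2 = 6.

6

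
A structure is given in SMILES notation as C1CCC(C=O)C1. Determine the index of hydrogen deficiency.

2

Atom tally by fragment:
  cyclopentane ring core → C:5 H:10
  (− 1 ring H displaced by substituents)
  + CHO → C:1 H:1 O:1
Element totals:
  C: 6
  H: 10
  O: 1
Molecular formula: C6H10O.
DoU = (2C + 2 + N − H − X) / 2 = (2·6 + 2 + 0 − 10 − 0) / 2 = 2.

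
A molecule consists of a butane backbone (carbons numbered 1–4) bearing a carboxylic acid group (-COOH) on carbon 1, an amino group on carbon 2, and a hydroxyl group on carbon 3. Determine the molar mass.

Atom tally by fragment:
  HOOCCH2 → C:2 H:3 O:2
  CH(NH2) → C:1 H:3 N:1
  CH(OH) → C:1 H:2 O:1
  CH3 → C:1 H:3
Element totals:
  C: 5
  H: 11
  N: 1
  O: 3
Molecular formula: C5H11NO3.
  M = 5(12.011) + 11(1.008) + 14.007 + 3(15.999)
    = 60.055 + 11.088 + 14.007 + 47.997 = 133.147

133.15 g/mol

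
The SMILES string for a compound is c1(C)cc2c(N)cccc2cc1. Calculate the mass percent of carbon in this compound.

84.04%

Atom tally by fragment:
  naphthalene ring system core → C:10 H:8
  (− 2 ring H displaced by substituents)
  + CH3 → C:1 H:3
  + NH2 → N:1 H:2
Element totals:
  C: 11
  H: 11
  N: 1
Molecular formula: C11H11N.
Molar mass = 157.216 g/mol.
Mass from C: 11 × 12.011 = 132.121 g/mol.
%C = 132.121 / 157.216 × 100 = 84.04%.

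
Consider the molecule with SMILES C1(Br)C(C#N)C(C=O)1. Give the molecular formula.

Atom tally by fragment:
  cyclopropane ring core → C:3 H:6
  (− 3 ring H displaced by substituents)
  + Br → Br:1
  + CN → C:1 N:1
  + CHO → C:1 H:1 O:1
Element totals:
  C: 5
  H: 4
  Br: 1
  N: 1
  O: 1

C5H4BrNO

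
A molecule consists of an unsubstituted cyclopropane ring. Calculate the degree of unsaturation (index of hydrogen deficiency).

Atom tally by fragment:
  cyclopropane ring core → C:3 H:6
Element totals:
  C: 3
  H: 6
Molecular formula: C3H6.
DoU = (2C + 2 + N − H − X) / 2 = (2·3 + 2 + 0 − 6 − 0) / 2 = 1.

1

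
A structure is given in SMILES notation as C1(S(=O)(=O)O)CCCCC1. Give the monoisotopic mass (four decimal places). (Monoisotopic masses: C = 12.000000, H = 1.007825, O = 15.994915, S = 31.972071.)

164.0507

Atom tally by fragment:
  cyclohexane ring core → C:6 H:12
  (− 1 ring H displaced by substituents)
  + SO3H → S:1 O:3 H:1
Element totals:
  C: 6
  H: 12
  O: 3
  S: 1
Molecular formula: C6H12O3S.
  M = 6(12.0) + 12(1.007825) + 3(15.994915) + 31.972071
    = 72.000000 + 12.093900 + 47.984745 + 31.972071 = 164.050716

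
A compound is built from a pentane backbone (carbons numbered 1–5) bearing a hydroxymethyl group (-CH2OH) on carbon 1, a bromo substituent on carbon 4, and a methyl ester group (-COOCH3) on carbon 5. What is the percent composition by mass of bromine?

33.42%

Atom tally by fragment:
  HOCH2CH2 → C:2 H:5 O:1
  CH2 → C:1 H:2
  CH2 → C:1 H:2
  CH(Br) → C:1 H:1 Br:1
  CH2COOCH3 → C:3 H:5 O:2
Element totals:
  C: 8
  H: 15
  Br: 1
  O: 3
Molecular formula: C8H15BrO3.
Molar mass = 239.109 g/mol.
Mass from Br: 1 × 79.904 = 79.904 g/mol.
%Br = 79.904 / 239.109 × 100 = 33.42%.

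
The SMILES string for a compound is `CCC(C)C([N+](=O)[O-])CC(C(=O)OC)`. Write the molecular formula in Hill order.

C9H17NO4

Atom tally by fragment:
  CH3 → C:1 H:3
  CH2 → C:1 H:2
  CH(CH3) → C:2 H:4
  CH(NO2) → C:1 H:1 N:1 O:2
  CH2 → C:1 H:2
  CH2COOCH3 → C:3 H:5 O:2
Element totals:
  C: 9
  H: 17
  N: 1
  O: 4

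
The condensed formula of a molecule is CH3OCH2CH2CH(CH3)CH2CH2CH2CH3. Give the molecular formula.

C9H20O

Atom tally by fragment:
  CH3OCH2 → C:2 H:5 O:1
  CH2 → C:1 H:2
  CH(CH3) → C:2 H:4
  CH2 → C:1 H:2
  CH2 → C:1 H:2
  CH2 → C:1 H:2
  CH3 → C:1 H:3
Element totals:
  C: 9
  H: 20
  O: 1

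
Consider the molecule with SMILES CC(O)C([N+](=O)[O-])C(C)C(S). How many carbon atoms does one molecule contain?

Atom tally by fragment:
  CH3 → C:1 H:3
  CH(OH) → C:1 H:2 O:1
  CH(NO2) → C:1 H:1 N:1 O:2
  CH(CH3) → C:2 H:4
  CH2SH → C:1 H:3 S:1
Element totals:
  C: 6
  H: 13
  N: 1
  O: 3
  S: 1

6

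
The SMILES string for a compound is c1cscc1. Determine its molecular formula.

C4H4S

Atom tally by fragment:
  thiophene ring core → C:4 H:4 S:1
Element totals:
  C: 4
  H: 4
  S: 1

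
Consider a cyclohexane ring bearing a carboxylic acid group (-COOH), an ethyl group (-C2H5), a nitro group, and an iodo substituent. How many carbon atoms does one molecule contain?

Atom tally by fragment:
  cyclohexane ring core → C:6 H:12
  (− 4 ring H displaced by substituents)
  + COOH → C:1 H:1 O:2
  + C2H5 → C:2 H:5
  + NO2 → N:1 O:2
  + I → I:1
Element totals:
  C: 9
  H: 14
  I: 1
  N: 1
  O: 4

9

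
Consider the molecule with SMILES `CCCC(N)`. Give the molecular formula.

C4H11N

Atom tally by fragment:
  CH3 → C:1 H:3
  CH2 → C:1 H:2
  CH2 → C:1 H:2
  CH2NH2 → C:1 H:4 N:1
Element totals:
  C: 4
  H: 11
  N: 1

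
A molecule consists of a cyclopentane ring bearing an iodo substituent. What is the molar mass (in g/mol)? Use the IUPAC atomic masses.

196.03 g/mol

Atom tally by fragment:
  cyclopentane ring core → C:5 H:10
  (− 1 ring H displaced by substituents)
  + I → I:1
Element totals:
  C: 5
  H: 9
  I: 1
Molecular formula: C5H9I.
  M = 5(12.011) + 9(1.008) + 126.904
    = 60.055 + 9.072 + 126.904 = 196.031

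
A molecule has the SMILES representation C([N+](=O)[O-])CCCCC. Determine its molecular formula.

Atom tally by fragment:
  O2NCH2 → C:1 H:2 N:1 O:2
  CH2 → C:1 H:2
  CH2 → C:1 H:2
  CH2 → C:1 H:2
  CH2 → C:1 H:2
  CH3 → C:1 H:3
Element totals:
  C: 6
  H: 13
  N: 1
  O: 2

C6H13NO2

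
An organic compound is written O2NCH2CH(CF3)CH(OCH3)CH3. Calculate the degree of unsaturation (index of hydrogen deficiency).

1

Element totals:
  C: 6
  H: 10
  F: 3
  N: 1
  O: 3
Molecular formula: C6H10F3NO3.
DoU = (2C + 2 + N − H − X) / 2 = (2·6 + 2 + 1 − 10 − 3) / 2 = 1.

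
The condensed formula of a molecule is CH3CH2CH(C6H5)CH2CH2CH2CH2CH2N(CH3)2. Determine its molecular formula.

Atom tally by fragment:
  CH3 → C:1 H:3
  CH2 → C:1 H:2
  CH(C6H5) → C:7 H:6
  CH2 → C:1 H:2
  CH2 → C:1 H:2
  CH2 → C:1 H:2
  CH2 → C:1 H:2
  CH2N(CH3)2 → C:3 H:8 N:1
Element totals:
  C: 16
  H: 27
  N: 1

C16H27N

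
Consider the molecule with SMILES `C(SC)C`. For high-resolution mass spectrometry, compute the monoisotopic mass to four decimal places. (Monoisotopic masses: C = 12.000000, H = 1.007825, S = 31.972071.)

Atom tally by fragment:
  CH3SCH2 → C:2 H:5 S:1
  CH3 → C:1 H:3
Element totals:
  C: 3
  H: 8
  S: 1
Molecular formula: C3H8S.
  M = 3(12.0) + 8(1.007825) + 31.972071
    = 36.000000 + 8.062600 + 31.972071 = 76.034671

76.0347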